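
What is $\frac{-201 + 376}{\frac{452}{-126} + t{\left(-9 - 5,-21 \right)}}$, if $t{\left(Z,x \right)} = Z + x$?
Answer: $- \frac{11025}{2431} \approx -4.5352$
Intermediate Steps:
$\frac{-201 + 376}{\frac{452}{-126} + t{\left(-9 - 5,-21 \right)}} = \frac{-201 + 376}{\frac{452}{-126} - 35} = \frac{175}{452 \left(- \frac{1}{126}\right) - 35} = \frac{175}{- \frac{226}{63} - 35} = \frac{175}{- \frac{2431}{63}} = 175 \left(- \frac{63}{2431}\right) = - \frac{11025}{2431}$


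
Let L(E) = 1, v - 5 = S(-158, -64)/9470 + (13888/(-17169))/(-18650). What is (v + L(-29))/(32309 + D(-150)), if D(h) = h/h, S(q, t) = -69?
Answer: 1817190670871/9797398519504500 ≈ 0.00018548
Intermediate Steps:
D(h) = 1
v = 1513959518921/303231151950 (v = 5 + (-69/9470 + (13888/(-17169))/(-18650)) = 5 + (-69*1/9470 + (13888*(-1/17169))*(-1/18650)) = 5 + (-69/9470 - 13888/17169*(-1/18650)) = 5 + (-69/9470 + 6944/160100925) = 5 - 2196240829/303231151950 = 1513959518921/303231151950 ≈ 4.9928)
(v + L(-29))/(32309 + D(-150)) = (1513959518921/303231151950 + 1)/(32309 + 1) = (1817190670871/303231151950)/32310 = (1817190670871/303231151950)*(1/32310) = 1817190670871/9797398519504500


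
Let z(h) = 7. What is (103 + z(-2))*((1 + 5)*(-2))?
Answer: -1320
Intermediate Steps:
(103 + z(-2))*((1 + 5)*(-2)) = (103 + 7)*((1 + 5)*(-2)) = 110*(6*(-2)) = 110*(-12) = -1320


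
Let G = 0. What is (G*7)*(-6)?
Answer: 0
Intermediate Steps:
(G*7)*(-6) = (0*7)*(-6) = 0*(-6) = 0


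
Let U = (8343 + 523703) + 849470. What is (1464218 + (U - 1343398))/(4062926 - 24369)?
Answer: 1502336/4038557 ≈ 0.37200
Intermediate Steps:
U = 1381516 (U = 532046 + 849470 = 1381516)
(1464218 + (U - 1343398))/(4062926 - 24369) = (1464218 + (1381516 - 1343398))/(4062926 - 24369) = (1464218 + 38118)/4038557 = 1502336*(1/4038557) = 1502336/4038557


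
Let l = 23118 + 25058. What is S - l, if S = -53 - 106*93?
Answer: -58087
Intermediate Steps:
l = 48176
S = -9911 (S = -53 - 9858 = -9911)
S - l = -9911 - 1*48176 = -9911 - 48176 = -58087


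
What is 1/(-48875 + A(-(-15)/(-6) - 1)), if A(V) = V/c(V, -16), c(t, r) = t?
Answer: -1/48874 ≈ -2.0461e-5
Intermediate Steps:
A(V) = 1 (A(V) = V/V = 1)
1/(-48875 + A(-(-15)/(-6) - 1)) = 1/(-48875 + 1) = 1/(-48874) = -1/48874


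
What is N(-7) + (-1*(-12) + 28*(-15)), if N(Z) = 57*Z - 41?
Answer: -848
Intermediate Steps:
N(Z) = -41 + 57*Z
N(-7) + (-1*(-12) + 28*(-15)) = (-41 + 57*(-7)) + (-1*(-12) + 28*(-15)) = (-41 - 399) + (12 - 420) = -440 - 408 = -848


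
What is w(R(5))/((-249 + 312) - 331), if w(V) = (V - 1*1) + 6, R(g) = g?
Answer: -5/134 ≈ -0.037313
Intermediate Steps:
w(V) = 5 + V (w(V) = (V - 1) + 6 = (-1 + V) + 6 = 5 + V)
w(R(5))/((-249 + 312) - 331) = (5 + 5)/((-249 + 312) - 331) = 10/(63 - 331) = 10/(-268) = 10*(-1/268) = -5/134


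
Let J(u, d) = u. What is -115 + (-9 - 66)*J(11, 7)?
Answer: -940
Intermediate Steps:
-115 + (-9 - 66)*J(11, 7) = -115 + (-9 - 66)*11 = -115 - 75*11 = -115 - 825 = -940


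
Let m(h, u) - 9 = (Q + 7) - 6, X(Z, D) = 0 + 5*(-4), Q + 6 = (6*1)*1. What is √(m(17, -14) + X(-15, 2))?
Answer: I*√10 ≈ 3.1623*I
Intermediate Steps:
Q = 0 (Q = -6 + (6*1)*1 = -6 + 6*1 = -6 + 6 = 0)
X(Z, D) = -20 (X(Z, D) = 0 - 20 = -20)
m(h, u) = 10 (m(h, u) = 9 + ((0 + 7) - 6) = 9 + (7 - 6) = 9 + 1 = 10)
√(m(17, -14) + X(-15, 2)) = √(10 - 20) = √(-10) = I*√10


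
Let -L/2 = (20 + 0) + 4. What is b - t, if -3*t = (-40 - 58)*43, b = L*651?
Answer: -97958/3 ≈ -32653.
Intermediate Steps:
L = -48 (L = -2*((20 + 0) + 4) = -2*(20 + 4) = -2*24 = -48)
b = -31248 (b = -48*651 = -31248)
t = 4214/3 (t = -(-40 - 58)*43/3 = -(-98)*43/3 = -1/3*(-4214) = 4214/3 ≈ 1404.7)
b - t = -31248 - 1*4214/3 = -31248 - 4214/3 = -97958/3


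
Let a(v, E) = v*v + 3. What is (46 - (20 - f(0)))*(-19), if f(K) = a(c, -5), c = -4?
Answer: -855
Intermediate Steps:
a(v, E) = 3 + v² (a(v, E) = v² + 3 = 3 + v²)
f(K) = 19 (f(K) = 3 + (-4)² = 3 + 16 = 19)
(46 - (20 - f(0)))*(-19) = (46 - (20 - 1*19))*(-19) = (46 - (20 - 19))*(-19) = (46 - 1*1)*(-19) = (46 - 1)*(-19) = 45*(-19) = -855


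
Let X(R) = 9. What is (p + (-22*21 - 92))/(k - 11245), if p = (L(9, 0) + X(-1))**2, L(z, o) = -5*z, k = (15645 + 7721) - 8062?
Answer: 742/4059 ≈ 0.18280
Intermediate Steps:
k = 15304 (k = 23366 - 8062 = 15304)
p = 1296 (p = (-5*9 + 9)**2 = (-45 + 9)**2 = (-36)**2 = 1296)
(p + (-22*21 - 92))/(k - 11245) = (1296 + (-22*21 - 92))/(15304 - 11245) = (1296 + (-462 - 92))/4059 = (1296 - 554)*(1/4059) = 742*(1/4059) = 742/4059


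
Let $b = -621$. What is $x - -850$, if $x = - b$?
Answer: $1471$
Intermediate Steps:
$x = 621$ ($x = \left(-1\right) \left(-621\right) = 621$)
$x - -850 = 621 - -850 = 621 + 850 = 1471$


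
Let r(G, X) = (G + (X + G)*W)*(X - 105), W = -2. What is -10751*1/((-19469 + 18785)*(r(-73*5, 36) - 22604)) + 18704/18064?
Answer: 34227362437/33067917756 ≈ 1.0351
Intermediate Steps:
r(G, X) = (-105 + X)*(-G - 2*X) (r(G, X) = (G + (X + G)*(-2))*(X - 105) = (G + (G + X)*(-2))*(-105 + X) = (G + (-2*G - 2*X))*(-105 + X) = (-G - 2*X)*(-105 + X) = (-105 + X)*(-G - 2*X))
-10751*1/((-19469 + 18785)*(r(-73*5, 36) - 22604)) + 18704/18064 = -10751*1/((-19469 + 18785)*((-2*36**2 + 105*(-73*5) + 210*36 - 1*(-73*5)*36) - 22604)) + 18704/18064 = -10751*(-1/(684*((-2*1296 + 105*(-365) + 7560 - 1*(-365)*36) - 22604))) + 18704*(1/18064) = -10751*(-1/(684*((-2592 - 38325 + 7560 + 13140) - 22604))) + 1169/1129 = -10751*(-1/(684*(-20217 - 22604))) + 1169/1129 = -10751/((-684*(-42821))) + 1169/1129 = -10751/29289564 + 1169/1129 = 34227362437/33067917756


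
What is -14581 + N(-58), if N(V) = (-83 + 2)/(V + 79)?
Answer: -102094/7 ≈ -14585.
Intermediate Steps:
N(V) = -81/(79 + V)
-14581 + N(-58) = -14581 - 81/(79 - 58) = -14581 - 81/21 = -14581 - 81*1/21 = -14581 - 27/7 = -102094/7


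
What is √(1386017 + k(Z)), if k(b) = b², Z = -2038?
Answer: √5539461 ≈ 2353.6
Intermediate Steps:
√(1386017 + k(Z)) = √(1386017 + (-2038)²) = √(1386017 + 4153444) = √5539461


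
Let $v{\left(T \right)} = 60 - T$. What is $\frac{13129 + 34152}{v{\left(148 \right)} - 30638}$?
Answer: $- \frac{47281}{30726} \approx -1.5388$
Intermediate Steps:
$\frac{13129 + 34152}{v{\left(148 \right)} - 30638} = \frac{13129 + 34152}{\left(60 - 148\right) - 30638} = \frac{47281}{\left(60 - 148\right) - 30638} = \frac{47281}{-88 - 30638} = \frac{47281}{-30726} = 47281 \left(- \frac{1}{30726}\right) = - \frac{47281}{30726}$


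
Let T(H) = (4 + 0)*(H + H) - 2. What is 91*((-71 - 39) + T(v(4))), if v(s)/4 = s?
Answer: 1456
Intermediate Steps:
v(s) = 4*s
T(H) = -2 + 8*H (T(H) = 4*(2*H) - 2 = 8*H - 2 = -2 + 8*H)
91*((-71 - 39) + T(v(4))) = 91*((-71 - 39) + (-2 + 8*(4*4))) = 91*(-110 + (-2 + 8*16)) = 91*(-110 + (-2 + 128)) = 91*(-110 + 126) = 91*16 = 1456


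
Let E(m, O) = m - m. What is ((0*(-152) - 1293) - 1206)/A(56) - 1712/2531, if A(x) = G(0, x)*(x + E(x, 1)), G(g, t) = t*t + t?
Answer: -2124819/3077696 ≈ -0.69039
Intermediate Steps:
G(g, t) = t + t² (G(g, t) = t² + t = t + t²)
E(m, O) = 0
A(x) = x²*(1 + x) (A(x) = (x*(1 + x))*(x + 0) = (x*(1 + x))*x = x²*(1 + x))
((0*(-152) - 1293) - 1206)/A(56) - 1712/2531 = ((0*(-152) - 1293) - 1206)/((56²*(1 + 56))) - 1712/2531 = ((0 - 1293) - 1206)/((3136*57)) - 1712*1/2531 = (-1293 - 1206)/178752 - 1712/2531 = -2499*1/178752 - 1712/2531 = -17/1216 - 1712/2531 = -2124819/3077696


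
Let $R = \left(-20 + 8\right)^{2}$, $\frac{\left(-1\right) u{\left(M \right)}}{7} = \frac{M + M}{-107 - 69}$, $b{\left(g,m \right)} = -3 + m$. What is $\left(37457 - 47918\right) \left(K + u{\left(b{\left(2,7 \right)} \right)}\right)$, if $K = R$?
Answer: $- \frac{3019425}{2} \approx -1.5097 \cdot 10^{6}$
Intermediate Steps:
$u{\left(M \right)} = \frac{7 M}{88}$ ($u{\left(M \right)} = - 7 \frac{M + M}{-107 - 69} = - 7 \frac{2 M}{-176} = - 7 \cdot 2 M \left(- \frac{1}{176}\right) = - 7 \left(- \frac{M}{88}\right) = \frac{7 M}{88}$)
$R = 144$ ($R = \left(-12\right)^{2} = 144$)
$K = 144$
$\left(37457 - 47918\right) \left(K + u{\left(b{\left(2,7 \right)} \right)}\right) = \left(37457 - 47918\right) \left(144 + \frac{7 \left(-3 + 7\right)}{88}\right) = - 10461 \left(144 + \frac{7}{88} \cdot 4\right) = - 10461 \left(144 + \frac{7}{22}\right) = \left(-10461\right) \frac{3175}{22} = - \frac{3019425}{2}$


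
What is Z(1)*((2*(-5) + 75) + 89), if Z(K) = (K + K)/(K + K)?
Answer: 154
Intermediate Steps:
Z(K) = 1 (Z(K) = (2*K)/((2*K)) = (2*K)*(1/(2*K)) = 1)
Z(1)*((2*(-5) + 75) + 89) = 1*((2*(-5) + 75) + 89) = 1*((-10 + 75) + 89) = 1*(65 + 89) = 1*154 = 154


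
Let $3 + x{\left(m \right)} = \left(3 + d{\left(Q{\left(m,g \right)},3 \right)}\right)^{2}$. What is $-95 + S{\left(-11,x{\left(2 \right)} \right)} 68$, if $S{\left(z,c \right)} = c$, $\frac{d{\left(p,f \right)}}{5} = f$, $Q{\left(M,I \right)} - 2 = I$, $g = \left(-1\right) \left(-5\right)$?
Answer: $21733$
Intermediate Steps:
$g = 5$
$Q{\left(M,I \right)} = 2 + I$
$d{\left(p,f \right)} = 5 f$
$x{\left(m \right)} = 321$ ($x{\left(m \right)} = -3 + \left(3 + 5 \cdot 3\right)^{2} = -3 + \left(3 + 15\right)^{2} = -3 + 18^{2} = -3 + 324 = 321$)
$-95 + S{\left(-11,x{\left(2 \right)} \right)} 68 = -95 + 321 \cdot 68 = -95 + 21828 = 21733$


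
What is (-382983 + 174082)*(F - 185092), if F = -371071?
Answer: 116183006863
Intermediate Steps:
(-382983 + 174082)*(F - 185092) = (-382983 + 174082)*(-371071 - 185092) = -208901*(-556163) = 116183006863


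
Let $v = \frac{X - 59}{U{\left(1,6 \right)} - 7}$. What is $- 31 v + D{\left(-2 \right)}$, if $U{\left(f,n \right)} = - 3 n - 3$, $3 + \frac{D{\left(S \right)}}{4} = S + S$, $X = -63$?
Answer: $- \frac{2283}{14} \approx -163.07$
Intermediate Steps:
$D{\left(S \right)} = -12 + 8 S$ ($D{\left(S \right)} = -12 + 4 \left(S + S\right) = -12 + 4 \cdot 2 S = -12 + 8 S$)
$U{\left(f,n \right)} = -3 - 3 n$
$v = \frac{61}{14}$ ($v = \frac{-63 - 59}{\left(-3 - 18\right) - 7} = - \frac{122}{\left(-3 - 18\right) - 7} = - \frac{122}{-21 - 7} = - \frac{122}{-28} = \left(-122\right) \left(- \frac{1}{28}\right) = \frac{61}{14} \approx 4.3571$)
$- 31 v + D{\left(-2 \right)} = \left(-31\right) \frac{61}{14} + \left(-12 + 8 \left(-2\right)\right) = - \frac{1891}{14} - 28 = - \frac{2283}{14}$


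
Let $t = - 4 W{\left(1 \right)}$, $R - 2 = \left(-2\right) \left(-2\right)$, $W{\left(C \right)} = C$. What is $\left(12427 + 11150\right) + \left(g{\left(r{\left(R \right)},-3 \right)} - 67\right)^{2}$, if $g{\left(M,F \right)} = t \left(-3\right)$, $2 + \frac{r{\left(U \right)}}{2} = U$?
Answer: $26602$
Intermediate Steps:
$R = 6$ ($R = 2 - -4 = 2 + 4 = 6$)
$t = -4$ ($t = \left(-4\right) 1 = -4$)
$r{\left(U \right)} = -4 + 2 U$
$g{\left(M,F \right)} = 12$ ($g{\left(M,F \right)} = \left(-4\right) \left(-3\right) = 12$)
$\left(12427 + 11150\right) + \left(g{\left(r{\left(R \right)},-3 \right)} - 67\right)^{2} = \left(12427 + 11150\right) + \left(12 - 67\right)^{2} = 23577 + \left(-55\right)^{2} = 23577 + 3025 = 26602$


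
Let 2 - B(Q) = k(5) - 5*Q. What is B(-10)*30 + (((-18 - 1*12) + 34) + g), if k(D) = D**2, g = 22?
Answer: -2164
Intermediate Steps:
B(Q) = -23 + 5*Q (B(Q) = 2 - (5**2 - 5*Q) = 2 - (25 - 5*Q) = 2 + (-25 + 5*Q) = -23 + 5*Q)
B(-10)*30 + (((-18 - 1*12) + 34) + g) = (-23 + 5*(-10))*30 + (((-18 - 1*12) + 34) + 22) = (-23 - 50)*30 + (((-18 - 12) + 34) + 22) = -73*30 + ((-30 + 34) + 22) = -2190 + (4 + 22) = -2190 + 26 = -2164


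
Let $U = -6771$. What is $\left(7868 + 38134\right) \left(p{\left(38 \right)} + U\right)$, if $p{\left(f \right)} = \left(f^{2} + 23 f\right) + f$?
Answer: $-203098830$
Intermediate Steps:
$p{\left(f \right)} = f^{2} + 24 f$
$\left(7868 + 38134\right) \left(p{\left(38 \right)} + U\right) = \left(7868 + 38134\right) \left(38 \left(24 + 38\right) - 6771\right) = 46002 \left(38 \cdot 62 - 6771\right) = 46002 \left(2356 - 6771\right) = 46002 \left(-4415\right) = -203098830$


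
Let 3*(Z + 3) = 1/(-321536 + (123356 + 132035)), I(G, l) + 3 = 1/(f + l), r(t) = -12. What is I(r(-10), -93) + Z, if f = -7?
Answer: -23851907/3968700 ≈ -6.0100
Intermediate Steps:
I(G, l) = -3 + 1/(-7 + l)
Z = -595306/198435 (Z = -3 + 1/(3*(-321536 + (123356 + 132035))) = -3 + 1/(3*(-321536 + 255391)) = -3 + (⅓)/(-66145) = -3 + (⅓)*(-1/66145) = -3 - 1/198435 = -595306/198435 ≈ -3.0000)
I(r(-10), -93) + Z = (22 - 3*(-93))/(-7 - 93) - 595306/198435 = (22 + 279)/(-100) - 595306/198435 = -1/100*301 - 595306/198435 = -301/100 - 595306/198435 = -23851907/3968700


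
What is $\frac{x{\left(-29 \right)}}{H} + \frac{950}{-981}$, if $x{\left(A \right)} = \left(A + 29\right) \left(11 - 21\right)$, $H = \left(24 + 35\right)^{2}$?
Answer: $- \frac{950}{981} \approx -0.9684$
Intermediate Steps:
$H = 3481$ ($H = 59^{2} = 3481$)
$x{\left(A \right)} = -290 - 10 A$ ($x{\left(A \right)} = \left(29 + A\right) \left(-10\right) = -290 - 10 A$)
$\frac{x{\left(-29 \right)}}{H} + \frac{950}{-981} = \frac{-290 - -290}{3481} + \frac{950}{-981} = \left(-290 + 290\right) \frac{1}{3481} + 950 \left(- \frac{1}{981}\right) = 0 \cdot \frac{1}{3481} - \frac{950}{981} = 0 - \frac{950}{981} = - \frac{950}{981}$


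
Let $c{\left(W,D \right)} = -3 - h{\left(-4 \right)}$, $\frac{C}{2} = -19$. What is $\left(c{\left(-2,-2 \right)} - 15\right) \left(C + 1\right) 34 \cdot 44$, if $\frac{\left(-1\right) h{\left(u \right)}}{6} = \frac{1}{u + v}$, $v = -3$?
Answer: $\frac{7306464}{7} \approx 1.0438 \cdot 10^{6}$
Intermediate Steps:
$C = -38$ ($C = 2 \left(-19\right) = -38$)
$h{\left(u \right)} = - \frac{6}{-3 + u}$ ($h{\left(u \right)} = - \frac{6}{u - 3} = - \frac{6}{-3 + u}$)
$c{\left(W,D \right)} = - \frac{27}{7}$ ($c{\left(W,D \right)} = -3 - - \frac{6}{-3 - 4} = -3 - - \frac{6}{-7} = -3 - \left(-6\right) \left(- \frac{1}{7}\right) = -3 - \frac{6}{7} = - \frac{27}{7}$)
$\left(c{\left(-2,-2 \right)} - 15\right) \left(C + 1\right) 34 \cdot 44 = \left(- \frac{27}{7} - 15\right) \left(-38 + 1\right) 34 \cdot 44 = \left(- \frac{132}{7}\right) \left(-37\right) 34 \cdot 44 = \frac{4884}{7} \cdot 34 \cdot 44 = \frac{166056}{7} \cdot 44 = \frac{7306464}{7}$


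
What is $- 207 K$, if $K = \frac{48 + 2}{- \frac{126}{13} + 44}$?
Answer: $- \frac{67275}{223} \approx -301.68$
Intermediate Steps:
$K = \frac{325}{223}$ ($K = \frac{50}{\left(-126\right) \frac{1}{13} + 44} = \frac{50}{- \frac{126}{13} + 44} = \frac{50}{\frac{446}{13}} = 50 \cdot \frac{13}{446} = \frac{325}{223} \approx 1.4574$)
$- 207 K = \left(-207\right) \frac{325}{223} = - \frac{67275}{223}$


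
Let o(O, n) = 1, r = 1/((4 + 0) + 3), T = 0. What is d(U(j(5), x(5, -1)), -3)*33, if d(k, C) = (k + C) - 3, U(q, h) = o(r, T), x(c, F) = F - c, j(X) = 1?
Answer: -165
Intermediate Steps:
r = ⅐ (r = 1/(4 + 3) = 1/7 = ⅐ ≈ 0.14286)
U(q, h) = 1
d(k, C) = -3 + C + k (d(k, C) = (C + k) - 3 = -3 + C + k)
d(U(j(5), x(5, -1)), -3)*33 = (-3 - 3 + 1)*33 = -5*33 = -165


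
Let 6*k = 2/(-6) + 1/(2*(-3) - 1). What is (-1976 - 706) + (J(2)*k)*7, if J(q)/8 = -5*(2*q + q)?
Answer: -7646/3 ≈ -2548.7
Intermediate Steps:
k = -5/63 (k = (2/(-6) + 1/(2*(-3) - 1))/6 = (2*(-1/6) + 1/(-6 - 1))/6 = (-1/3 + 1/(-7))/6 = (-1/3 + 1*(-1/7))/6 = (-1/3 - 1/7)/6 = (1/6)*(-10/21) = -5/63 ≈ -0.079365)
J(q) = -120*q (J(q) = 8*(-5*(2*q + q)) = 8*(-15*q) = -120*q)
(-1976 - 706) + (J(2)*k)*7 = (-1976 - 706) + (-120*2*(-5/63))*7 = -2682 - 240*(-5/63)*7 = -2682 + (400/21)*7 = -2682 + 400/3 = -7646/3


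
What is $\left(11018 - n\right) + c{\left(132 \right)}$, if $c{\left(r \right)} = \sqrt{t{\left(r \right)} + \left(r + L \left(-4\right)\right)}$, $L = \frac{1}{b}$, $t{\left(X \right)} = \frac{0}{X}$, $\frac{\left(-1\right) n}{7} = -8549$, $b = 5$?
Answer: $-48825 + \frac{4 \sqrt{205}}{5} \approx -48814.0$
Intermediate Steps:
$n = 59843$ ($n = \left(-7\right) \left(-8549\right) = 59843$)
$t{\left(X \right)} = 0$
$L = \frac{1}{5} \approx 0.2$
$c{\left(r \right)} = \sqrt{- \frac{4}{5} + r}$ ($c{\left(r \right)} = \sqrt{0 + \left(r + \frac{1}{5} \left(-4\right)\right)} = \sqrt{0 + \left(r - \frac{4}{5}\right)} = \sqrt{0 + \left(- \frac{4}{5} + r\right)} = \sqrt{- \frac{4}{5} + r}$)
$\left(11018 - n\right) + c{\left(132 \right)} = \left(11018 - 59843\right) + \frac{\sqrt{-20 + 25 \cdot 132}}{5} = \left(11018 - 59843\right) + \frac{\sqrt{-20 + 3300}}{5} = -48825 + \frac{\sqrt{3280}}{5} = -48825 + \frac{4 \sqrt{205}}{5}$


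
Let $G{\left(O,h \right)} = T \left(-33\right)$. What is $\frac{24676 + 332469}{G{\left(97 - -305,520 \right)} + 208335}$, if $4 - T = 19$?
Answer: $\frac{71429}{41766} \approx 1.7102$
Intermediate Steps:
$T = -15$ ($T = 4 - 19 = -15$)
$G{\left(O,h \right)} = 495$ ($G{\left(O,h \right)} = \left(-15\right) \left(-33\right) = 495$)
$\frac{24676 + 332469}{G{\left(97 - -305,520 \right)} + 208335} = \frac{24676 + 332469}{495 + 208335} = \frac{357145}{208830} = 357145 \cdot \frac{1}{208830} = \frac{71429}{41766}$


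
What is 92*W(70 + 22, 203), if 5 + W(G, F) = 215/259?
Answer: -99360/259 ≈ -383.63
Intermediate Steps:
W(G, F) = -1080/259 (W(G, F) = -5 + 215/259 = -1080/259)
92*W(70 + 22, 203) = 92*(-1080/259) = -99360/259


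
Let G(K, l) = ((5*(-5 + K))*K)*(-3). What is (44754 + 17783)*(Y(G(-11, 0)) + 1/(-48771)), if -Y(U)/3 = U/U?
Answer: -9150038618/48771 ≈ -1.8761e+5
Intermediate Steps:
G(K, l) = -3*K*(-25 + 5*K) (G(K, l) = ((-25 + 5*K)*K)*(-3) = (K*(-25 + 5*K))*(-3) = -3*K*(-25 + 5*K))
Y(U) = -3 (Y(U) = -3*U/U = -3*1 = -3)
(44754 + 17783)*(Y(G(-11, 0)) + 1/(-48771)) = (44754 + 17783)*(-3 + 1/(-48771)) = 62537*(-3 - 1/48771) = 62537*(-146314/48771) = -9150038618/48771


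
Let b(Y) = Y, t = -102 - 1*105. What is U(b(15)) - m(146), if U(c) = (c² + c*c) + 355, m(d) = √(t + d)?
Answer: 805 - I*√61 ≈ 805.0 - 7.8102*I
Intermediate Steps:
t = -207 (t = -102 - 105 = -207)
m(d) = √(-207 + d)
U(c) = 355 + 2*c² (U(c) = (c² + c²) + 355 = 2*c² + 355 = 355 + 2*c²)
U(b(15)) - m(146) = (355 + 2*15²) - √(-207 + 146) = (355 + 2*225) - √(-61) = (355 + 450) - I*√61 = 805 - I*√61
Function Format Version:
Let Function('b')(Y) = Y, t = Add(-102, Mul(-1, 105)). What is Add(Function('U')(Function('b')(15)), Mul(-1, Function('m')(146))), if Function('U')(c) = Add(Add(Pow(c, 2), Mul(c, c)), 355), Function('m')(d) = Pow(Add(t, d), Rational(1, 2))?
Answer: Add(805, Mul(-1, I, Pow(61, Rational(1, 2)))) ≈ Add(805.00, Mul(-7.8102, I))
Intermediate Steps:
t = -207 (t = Add(-102, -105) = -207)
Function('m')(d) = Pow(Add(-207, d), Rational(1, 2))
Function('U')(c) = Add(355, Mul(2, Pow(c, 2))) (Function('U')(c) = Add(Add(Pow(c, 2), Pow(c, 2)), 355) = Add(Mul(2, Pow(c, 2)), 355) = Add(355, Mul(2, Pow(c, 2))))
Add(Function('U')(Function('b')(15)), Mul(-1, Function('m')(146))) = Add(Add(355, Mul(2, Pow(15, 2))), Mul(-1, Pow(Add(-207, 146), Rational(1, 2)))) = Add(Add(355, Mul(2, 225)), Mul(-1, Pow(-61, Rational(1, 2)))) = Add(Add(355, 450), Mul(-1, Mul(I, Pow(61, Rational(1, 2))))) = Add(805, Mul(-1, I, Pow(61, Rational(1, 2))))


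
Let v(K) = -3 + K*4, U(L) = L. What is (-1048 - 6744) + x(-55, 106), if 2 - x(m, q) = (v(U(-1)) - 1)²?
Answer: -7854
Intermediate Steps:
v(K) = -3 + 4*K
x(m, q) = -62 (x(m, q) = 2 - ((-3 + 4*(-1)) - 1)² = 2 - ((-3 - 4) - 1)² = 2 - (-7 - 1)² = 2 - 1*(-8)² = 2 - 1*64 = 2 - 64 = -62)
(-1048 - 6744) + x(-55, 106) = (-1048 - 6744) - 62 = -7792 - 62 = -7854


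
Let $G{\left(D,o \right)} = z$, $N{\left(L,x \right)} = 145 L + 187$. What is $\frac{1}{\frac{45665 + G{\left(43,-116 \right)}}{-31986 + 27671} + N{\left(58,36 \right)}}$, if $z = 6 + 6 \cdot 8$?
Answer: $\frac{4315}{37050336} \approx 0.00011646$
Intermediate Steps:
$N{\left(L,x \right)} = 187 + 145 L$
$z = 54$ ($z = 6 + 48 = 54$)
$G{\left(D,o \right)} = 54$
$\frac{1}{\frac{45665 + G{\left(43,-116 \right)}}{-31986 + 27671} + N{\left(58,36 \right)}} = \frac{1}{\frac{45665 + 54}{-31986 + 27671} + \left(187 + 145 \cdot 58\right)} = \frac{1}{\frac{45719}{-4315} + \left(187 + 8410\right)} = \frac{1}{45719 \left(- \frac{1}{4315}\right) + 8597} = \frac{1}{- \frac{45719}{4315} + 8597} = \frac{1}{\frac{37050336}{4315}} = \frac{4315}{37050336}$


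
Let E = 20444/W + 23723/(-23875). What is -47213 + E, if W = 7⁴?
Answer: -2706000968798/57323875 ≈ -47206.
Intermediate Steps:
W = 2401
E = 431141577/57323875 (E = 20444/2401 + 23723/(-23875) = 20444*(1/2401) + 23723*(-1/23875) = 20444/2401 - 23723/23875 = 431141577/57323875 ≈ 7.5211)
-47213 + E = -47213 + 431141577/57323875 = -2706000968798/57323875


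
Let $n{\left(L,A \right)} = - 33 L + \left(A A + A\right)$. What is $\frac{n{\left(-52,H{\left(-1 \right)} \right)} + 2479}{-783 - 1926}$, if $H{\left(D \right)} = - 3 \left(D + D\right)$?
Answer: $- \frac{4237}{2709} \approx -1.564$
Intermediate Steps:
$H{\left(D \right)} = - 6 D$ ($H{\left(D \right)} = - 3 \cdot 2 D = - 6 D$)
$n{\left(L,A \right)} = A + A^{2} - 33 L$ ($n{\left(L,A \right)} = - 33 L + \left(A^{2} + A\right) = - 33 L + \left(A + A^{2}\right) = A + A^{2} - 33 L$)
$\frac{n{\left(-52,H{\left(-1 \right)} \right)} + 2479}{-783 - 1926} = \frac{\left(\left(-6\right) \left(-1\right) + \left(\left(-6\right) \left(-1\right)\right)^{2} - -1716\right) + 2479}{-783 - 1926} = \frac{\left(6 + 6^{2} + 1716\right) + 2479}{-2709} = \left(\left(6 + 36 + 1716\right) + 2479\right) \left(- \frac{1}{2709}\right) = \left(1758 + 2479\right) \left(- \frac{1}{2709}\right) = 4237 \left(- \frac{1}{2709}\right) = - \frac{4237}{2709}$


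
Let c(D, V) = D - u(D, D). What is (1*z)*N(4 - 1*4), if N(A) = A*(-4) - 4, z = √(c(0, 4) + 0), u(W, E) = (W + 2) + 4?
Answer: -4*I*√6 ≈ -9.798*I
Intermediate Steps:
u(W, E) = 6 + W (u(W, E) = (2 + W) + 4 = 6 + W)
c(D, V) = -6 (c(D, V) = D - (6 + D) = D + (-6 - D) = -6)
z = I*√6 (z = √(-6 + 0) = √(-6) = I*√6 ≈ 2.4495*I)
N(A) = -4 - 4*A (N(A) = -4*A - 4 = -4 - 4*A)
(1*z)*N(4 - 1*4) = (1*(I*√6))*(-4 - 4*(4 - 1*4)) = (I*√6)*(-4 - 4*(4 - 4)) = (I*√6)*(-4 - 4*0) = (I*√6)*(-4 + 0) = (I*√6)*(-4) = -4*I*√6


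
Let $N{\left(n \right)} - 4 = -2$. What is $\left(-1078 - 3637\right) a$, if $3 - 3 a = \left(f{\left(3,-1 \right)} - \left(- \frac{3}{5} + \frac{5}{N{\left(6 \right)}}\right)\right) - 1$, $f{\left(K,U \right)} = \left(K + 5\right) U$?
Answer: $- \frac{131077}{6} \approx -21846.0$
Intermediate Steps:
$f{\left(K,U \right)} = U \left(5 + K\right)$ ($f{\left(K,U \right)} = \left(5 + K\right) U = U \left(5 + K\right)$)
$N{\left(n \right)} = 2$ ($N{\left(n \right)} = 4 - 2 = 2$)
$a = \frac{139}{30}$ ($a = 1 - \frac{\left(- (5 + 3) - \left(- \frac{3}{5} + \frac{5}{2}\right)\right) - 1}{3} = 1 - \frac{\left(\left(-1\right) 8 - \frac{19}{10}\right) - 1}{3} = 1 - \frac{\left(-8 + \left(\frac{3}{5} - \frac{5}{2}\right)\right) - 1}{3} = 1 - \frac{\left(-8 - \frac{19}{10}\right) - 1}{3} = 1 - \frac{- \frac{99}{10} - 1}{3} = 1 - - \frac{109}{30} = 1 + \frac{109}{30} = \frac{139}{30} \approx 4.6333$)
$\left(-1078 - 3637\right) a = \left(-1078 - 3637\right) \frac{139}{30} = \left(-4715\right) \frac{139}{30} = - \frac{131077}{6}$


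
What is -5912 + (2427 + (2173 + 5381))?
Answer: 4069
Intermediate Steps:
-5912 + (2427 + (2173 + 5381)) = -5912 + (2427 + 7554) = -5912 + 9981 = 4069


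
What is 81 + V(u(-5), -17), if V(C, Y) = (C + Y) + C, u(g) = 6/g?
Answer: 308/5 ≈ 61.600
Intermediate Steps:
V(C, Y) = Y + 2*C
81 + V(u(-5), -17) = 81 + (-17 + 2*(6/(-5))) = 81 + (-17 + 2*(6*(-⅕))) = 81 + (-17 + 2*(-6/5)) = 81 + (-17 - 12/5) = 81 - 97/5 = 308/5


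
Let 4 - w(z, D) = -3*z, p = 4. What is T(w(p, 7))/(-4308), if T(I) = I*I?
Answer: -64/1077 ≈ -0.059424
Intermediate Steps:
w(z, D) = 4 + 3*z (w(z, D) = 4 - (-3)*z = 4 + 3*z)
T(I) = I²
T(w(p, 7))/(-4308) = (4 + 3*4)²/(-4308) = (4 + 12)²*(-1/4308) = 16²*(-1/4308) = 256*(-1/4308) = -64/1077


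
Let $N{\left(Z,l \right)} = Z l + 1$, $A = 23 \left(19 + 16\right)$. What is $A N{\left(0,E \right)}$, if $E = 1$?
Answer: $805$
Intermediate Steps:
$A = 805$ ($A = 23 \cdot 35 = 805$)
$N{\left(Z,l \right)} = 1 + Z l$
$A N{\left(0,E \right)} = 805 \left(1 + 0 \cdot 1\right) = 805 \left(1 + 0\right) = 805 \cdot 1 = 805$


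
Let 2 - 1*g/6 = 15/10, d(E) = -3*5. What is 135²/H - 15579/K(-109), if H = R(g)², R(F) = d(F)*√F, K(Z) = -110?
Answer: 18549/110 ≈ 168.63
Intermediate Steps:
d(E) = -15
g = 3 (g = 12 - 90/10 = 12 - 6*3/2 = 12 - 9 = 3)
R(F) = -15*√F
H = 675 (H = (-15*√3)² = 675)
135²/H - 15579/K(-109) = 135²/675 - 15579/(-110) = 18225*(1/675) - 15579*(-1/110) = 27 + 15579/110 = 18549/110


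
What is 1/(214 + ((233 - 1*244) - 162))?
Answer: 1/41 ≈ 0.024390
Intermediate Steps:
1/(214 + ((233 - 1*244) - 162)) = 1/(214 + ((233 - 244) - 162)) = 1/(214 + (-11 - 162)) = 1/(214 - 173) = 1/41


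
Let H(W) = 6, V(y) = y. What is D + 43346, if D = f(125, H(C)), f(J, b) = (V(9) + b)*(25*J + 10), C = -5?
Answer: 90371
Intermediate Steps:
f(J, b) = (9 + b)*(10 + 25*J) (f(J, b) = (9 + b)*(25*J + 10) = (9 + b)*(10 + 25*J))
D = 47025 (D = 90 + 10*6 + 225*125 + 25*125*6 = 90 + 60 + 28125 + 18750 = 47025)
D + 43346 = 47025 + 43346 = 90371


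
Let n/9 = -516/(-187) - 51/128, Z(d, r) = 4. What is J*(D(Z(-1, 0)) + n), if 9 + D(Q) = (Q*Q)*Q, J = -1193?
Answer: -2177319247/23936 ≈ -90964.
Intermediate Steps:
D(Q) = -9 + Q³ (D(Q) = -9 + (Q*Q)*Q = -9 + Q²*Q = -9 + Q³)
n = 508599/23936 (n = 9*(-516/(-187) - 51/128) = 9*(-516*(-1/187) - 51*1/128) = 9*(516/187 - 51/128) = 9*(56511/23936) = 508599/23936 ≈ 21.248)
J*(D(Z(-1, 0)) + n) = -1193*((-9 + 4³) + 508599/23936) = -1193*((-9 + 64) + 508599/23936) = -1193*(55 + 508599/23936) = -1193*1825079/23936 = -2177319247/23936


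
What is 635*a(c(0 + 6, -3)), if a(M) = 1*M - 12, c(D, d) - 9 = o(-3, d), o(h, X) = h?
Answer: -3810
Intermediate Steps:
c(D, d) = 6 (c(D, d) = 9 - 3 = 6)
a(M) = -12 + M (a(M) = M - 12 = -12 + M)
635*a(c(0 + 6, -3)) = 635*(-12 + 6) = 635*(-6) = -3810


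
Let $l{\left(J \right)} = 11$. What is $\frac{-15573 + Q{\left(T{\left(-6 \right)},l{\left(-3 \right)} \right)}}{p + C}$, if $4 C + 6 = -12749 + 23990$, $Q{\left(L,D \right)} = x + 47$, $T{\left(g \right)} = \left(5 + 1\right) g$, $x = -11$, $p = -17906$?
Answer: $\frac{62148}{60389} \approx 1.0291$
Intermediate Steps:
$T{\left(g \right)} = 6 g$
$Q{\left(L,D \right)} = 36$ ($Q{\left(L,D \right)} = -11 + 47 = 36$)
$C = \frac{11235}{4}$ ($C = - \frac{3}{2} + \frac{-12749 + 23990}{4} = - \frac{3}{2} + \frac{1}{4} \cdot 11241 = - \frac{3}{2} + \frac{11241}{4} = \frac{11235}{4} \approx 2808.8$)
$\frac{-15573 + Q{\left(T{\left(-6 \right)},l{\left(-3 \right)} \right)}}{p + C} = \frac{-15573 + 36}{-17906 + \frac{11235}{4}} = - \frac{15537}{- \frac{60389}{4}} = \left(-15537\right) \left(- \frac{4}{60389}\right) = \frac{62148}{60389}$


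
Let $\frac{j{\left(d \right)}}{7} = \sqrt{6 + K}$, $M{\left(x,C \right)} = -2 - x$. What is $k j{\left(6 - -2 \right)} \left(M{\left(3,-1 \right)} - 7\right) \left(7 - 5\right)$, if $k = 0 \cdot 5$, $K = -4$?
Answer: $0$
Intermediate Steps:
$k = 0$
$j{\left(d \right)} = 7 \sqrt{2}$ ($j{\left(d \right)} = 7 \sqrt{6 - 4} = 7 \sqrt{2}$)
$k j{\left(6 - -2 \right)} \left(M{\left(3,-1 \right)} - 7\right) \left(7 - 5\right) = 0 \cdot 7 \sqrt{2} \left(\left(-2 - 3\right) - 7\right) \left(7 - 5\right) = 0 \left(\left(-2 - 3\right) - 7\right) 2 = 0 \left(-5 - 7\right) 2 = 0 \left(\left(-12\right) 2\right) = 0 \left(-24\right) = 0$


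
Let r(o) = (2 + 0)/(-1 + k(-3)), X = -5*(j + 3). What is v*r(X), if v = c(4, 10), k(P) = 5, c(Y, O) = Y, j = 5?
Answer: 2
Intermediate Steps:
v = 4
X = -40 (X = -5*(5 + 3) = -5*8 = -40)
r(o) = ½ (r(o) = (2 + 0)/(-1 + 5) = 2/4 = 2*(¼) = ½)
v*r(X) = 4*(½) = 2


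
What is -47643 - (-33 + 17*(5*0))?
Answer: -47610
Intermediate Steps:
-47643 - (-33 + 17*(5*0)) = -47643 - (-33 + 17*0) = -47643 - (-33 + 0) = -47643 - 1*(-33) = -47643 + 33 = -47610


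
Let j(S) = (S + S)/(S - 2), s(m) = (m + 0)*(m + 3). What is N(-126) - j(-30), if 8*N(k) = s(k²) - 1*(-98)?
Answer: 252095087/8 ≈ 3.1512e+7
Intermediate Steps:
s(m) = m*(3 + m)
j(S) = 2*S/(-2 + S) (j(S) = (2*S)/(-2 + S) = 2*S/(-2 + S))
N(k) = 49/4 + k²*(3 + k²)/8 (N(k) = (k²*(3 + k²) - 1*(-98))/8 = (k²*(3 + k²) + 98)/8 = (98 + k²*(3 + k²))/8 = 49/4 + k²*(3 + k²)/8)
N(-126) - j(-30) = (49/4 + (⅛)*(-126)²*(3 + (-126)²)) - 2*(-30)/(-2 - 30) = (49/4 + (⅛)*15876*(3 + 15876)) - 2*(-30)/(-32) = (49/4 + (⅛)*15876*15879) - 2*(-30)*(-1)/32 = (49/4 + 63023751/2) - 1*15/8 = 126047551/4 - 15/8 = 252095087/8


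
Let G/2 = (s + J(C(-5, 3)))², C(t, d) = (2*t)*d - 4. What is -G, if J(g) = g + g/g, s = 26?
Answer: -98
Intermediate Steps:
C(t, d) = -4 + 2*d*t (C(t, d) = 2*d*t - 4 = -4 + 2*d*t)
J(g) = 1 + g (J(g) = g + 1 = 1 + g)
G = 98 (G = 2*(26 + (1 + (-4 + 2*3*(-5))))² = 2*(26 + (1 + (-4 - 30)))² = 2*(26 + (1 - 34))² = 2*(26 - 33)² = 2*(-7)² = 2*49 = 98)
-G = -1*98 = -98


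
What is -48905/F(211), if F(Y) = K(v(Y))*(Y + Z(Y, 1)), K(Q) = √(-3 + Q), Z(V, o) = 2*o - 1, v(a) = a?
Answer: -48905*√13/11024 ≈ -15.995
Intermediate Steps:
Z(V, o) = -1 + 2*o
F(Y) = √(-3 + Y)*(1 + Y) (F(Y) = √(-3 + Y)*(Y + (-1 + 2*1)) = √(-3 + Y)*(Y + (-1 + 2)) = √(-3 + Y)*(Y + 1) = √(-3 + Y)*(1 + Y))
-48905/F(211) = -48905*1/((1 + 211)*√(-3 + 211)) = -48905*√13/11024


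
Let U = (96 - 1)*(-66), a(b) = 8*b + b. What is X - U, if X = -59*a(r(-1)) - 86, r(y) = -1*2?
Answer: 7246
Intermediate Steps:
r(y) = -2
a(b) = 9*b
X = 976 (X = -531*(-2) - 86 = -59*(-18) - 86 = 1062 - 86 = 976)
U = -6270 (U = 95*(-66) = -6270)
X - U = 976 - 1*(-6270) = 976 + 6270 = 7246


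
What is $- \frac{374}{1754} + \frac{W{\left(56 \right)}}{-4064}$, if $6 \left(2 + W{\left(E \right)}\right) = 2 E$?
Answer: $- \frac{1161877}{5346192} \approx -0.21733$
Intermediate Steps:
$W{\left(E \right)} = -2 + \frac{E}{3}$ ($W{\left(E \right)} = -2 + \frac{2 E}{6} = -2 + \frac{E}{3}$)
$- \frac{374}{1754} + \frac{W{\left(56 \right)}}{-4064} = - \frac{374}{1754} + \frac{-2 + \frac{1}{3} \cdot 56}{-4064} = \left(-374\right) \frac{1}{1754} + \left(-2 + \frac{56}{3}\right) \left(- \frac{1}{4064}\right) = - \frac{187}{877} + \frac{50}{3} \left(- \frac{1}{4064}\right) = - \frac{187}{877} - \frac{25}{6096} = - \frac{1161877}{5346192}$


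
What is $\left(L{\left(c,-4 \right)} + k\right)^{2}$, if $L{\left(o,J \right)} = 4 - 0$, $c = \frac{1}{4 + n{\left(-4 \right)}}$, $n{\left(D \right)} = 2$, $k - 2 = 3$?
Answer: $81$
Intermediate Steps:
$k = 5$ ($k = 2 + 3 = 5$)
$c = \frac{1}{6}$ ($c = \frac{1}{4 + 2} = \frac{1}{6} \approx 0.16667$)
$L{\left(o,J \right)} = 4$ ($L{\left(o,J \right)} = 4 + 0 = 4$)
$\left(L{\left(c,-4 \right)} + k\right)^{2} = \left(4 + 5\right)^{2} = 9^{2} = 81$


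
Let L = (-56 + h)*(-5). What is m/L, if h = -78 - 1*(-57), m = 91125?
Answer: 18225/77 ≈ 236.69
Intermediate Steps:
h = -21 (h = -78 + 57 = -21)
L = 385 (L = (-56 - 21)*(-5) = -77*(-5) = 385)
m/L = 91125/385 = 91125*(1/385) = 18225/77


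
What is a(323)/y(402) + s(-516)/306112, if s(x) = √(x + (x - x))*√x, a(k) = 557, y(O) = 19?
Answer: 42623645/1454032 ≈ 29.314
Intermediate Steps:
s(x) = x (s(x) = √(x + 0)*√x = √x*√x = x)
a(323)/y(402) + s(-516)/306112 = 557/19 - 516/306112 = 557*(1/19) - 516*1/306112 = 557/19 - 129/76528 = 42623645/1454032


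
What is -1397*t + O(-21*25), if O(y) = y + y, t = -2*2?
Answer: 4538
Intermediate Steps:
t = -4
O(y) = 2*y
-1397*t + O(-21*25) = -1397*(-4) + 2*(-21*25) = 5588 + 2*(-525) = 5588 - 1050 = 4538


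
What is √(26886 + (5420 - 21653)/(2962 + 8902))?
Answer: 3*√105114799754/5932 ≈ 163.97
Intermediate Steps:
√(26886 + (5420 - 21653)/(2962 + 8902)) = √(26886 - 16233/11864) = √(318959271/11864) = 3*√105114799754/5932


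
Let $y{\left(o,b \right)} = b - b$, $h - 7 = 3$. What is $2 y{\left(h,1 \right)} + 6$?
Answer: $6$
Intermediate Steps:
$h = 10$ ($h = 7 + 3 = 10$)
$y{\left(o,b \right)} = 0$
$2 y{\left(h,1 \right)} + 6 = 2 \cdot 0 + 6 = 0 + 6 = 6$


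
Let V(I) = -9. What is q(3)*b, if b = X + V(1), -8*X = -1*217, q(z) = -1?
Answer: -145/8 ≈ -18.125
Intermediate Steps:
X = 217/8 (X = -(-1)*217/8 = -⅛*(-217) = 217/8 ≈ 27.125)
b = 145/8 (b = 217/8 - 9 = 145/8 ≈ 18.125)
q(3)*b = -1*145/8 = -145/8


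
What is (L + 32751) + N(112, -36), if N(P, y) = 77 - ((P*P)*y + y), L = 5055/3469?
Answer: 1680555167/3469 ≈ 4.8445e+5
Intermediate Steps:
L = 5055/3469 (L = 5055*(1/3469) = 5055/3469 ≈ 1.4572)
N(P, y) = 77 - y - y*P² (N(P, y) = 77 - (P²*y + y) = 77 - (y*P² + y) = 77 - (y + y*P²) = 77 + (-y - y*P²) = 77 - y - y*P²)
(L + 32751) + N(112, -36) = (5055/3469 + 32751) + (77 - 1*(-36) - 1*(-36)*112²) = 113618274/3469 + (77 + 36 - 1*(-36)*12544) = 113618274/3469 + (77 + 36 + 451584) = 113618274/3469 + 451697 = 1680555167/3469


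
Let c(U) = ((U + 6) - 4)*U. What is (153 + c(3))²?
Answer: 28224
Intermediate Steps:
c(U) = U*(2 + U) (c(U) = ((6 + U) - 4)*U = (2 + U)*U = U*(2 + U))
(153 + c(3))² = (153 + 3*(2 + 3))² = (153 + 3*5)² = (153 + 15)² = 168² = 28224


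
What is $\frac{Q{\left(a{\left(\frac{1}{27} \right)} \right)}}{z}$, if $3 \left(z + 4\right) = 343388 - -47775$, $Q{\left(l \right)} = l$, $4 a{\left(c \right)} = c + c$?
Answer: $\frac{1}{7040718} \approx 1.4203 \cdot 10^{-7}$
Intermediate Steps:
$a{\left(c \right)} = \frac{c}{2}$ ($a{\left(c \right)} = \frac{c + c}{4} = \frac{2 c}{4} = \frac{c}{2}$)
$z = \frac{391151}{3}$ ($z = -4 + \frac{343388 - -47775}{3} = -4 + \frac{343388 + 47775}{3} = -4 + \frac{1}{3} \cdot 391163 = -4 + \frac{391163}{3} = \frac{391151}{3} \approx 1.3038 \cdot 10^{5}$)
$\frac{Q{\left(a{\left(\frac{1}{27} \right)} \right)}}{z} = \frac{\frac{1}{2} \cdot \frac{1}{27}}{\frac{391151}{3}} = \frac{1}{2} \cdot \frac{1}{27} \cdot \frac{3}{391151} = \frac{1}{54} \cdot \frac{3}{391151} = \frac{1}{7040718}$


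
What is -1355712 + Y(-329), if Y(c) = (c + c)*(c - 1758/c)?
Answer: -1142746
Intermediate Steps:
Y(c) = 2*c*(c - 1758/c) (Y(c) = (2*c)*(c - 1758/c) = 2*c*(c - 1758/c))
-1355712 + Y(-329) = -1355712 + (-3516 + 2*(-329)²) = -1355712 + (-3516 + 2*108241) = -1355712 + (-3516 + 216482) = -1355712 + 212966 = -1142746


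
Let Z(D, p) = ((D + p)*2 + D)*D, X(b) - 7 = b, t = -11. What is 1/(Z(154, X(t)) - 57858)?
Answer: 1/12058 ≈ 8.2933e-5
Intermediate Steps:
X(b) = 7 + b
Z(D, p) = D*(2*p + 3*D) (Z(D, p) = ((2*D + 2*p) + D)*D = (2*p + 3*D)*D = D*(2*p + 3*D))
1/(Z(154, X(t)) - 57858) = 1/(154*(2*(7 - 11) + 3*154) - 57858) = 1/(154*(2*(-4) + 462) - 57858) = 1/(154*(-8 + 462) - 57858) = 1/(154*454 - 57858) = 1/(69916 - 57858) = 1/12058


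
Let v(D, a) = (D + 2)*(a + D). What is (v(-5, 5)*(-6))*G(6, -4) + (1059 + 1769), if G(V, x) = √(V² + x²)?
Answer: 2828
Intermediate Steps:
v(D, a) = (2 + D)*(D + a)
(v(-5, 5)*(-6))*G(6, -4) + (1059 + 1769) = (((-5)² + 2*(-5) + 2*5 - 5*5)*(-6))*√(6² + (-4)²) + (1059 + 1769) = ((25 - 10 + 10 - 25)*(-6))*√(36 + 16) + 2828 = (0*(-6))*√52 + 2828 = 0*(2*√13) + 2828 = 0 + 2828 = 2828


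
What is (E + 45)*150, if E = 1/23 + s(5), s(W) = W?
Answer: 172650/23 ≈ 7506.5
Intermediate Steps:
E = 116/23 (E = 1/23 + 5 = 116/23 ≈ 5.0435)
(E + 45)*150 = (116/23 + 45)*150 = (1151/23)*150 = 172650/23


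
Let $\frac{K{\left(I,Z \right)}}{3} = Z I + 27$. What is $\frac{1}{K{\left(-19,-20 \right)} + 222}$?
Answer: $\frac{1}{1443} \approx 0.000693$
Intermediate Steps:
$K{\left(I,Z \right)} = 81 + 3 I Z$ ($K{\left(I,Z \right)} = 3 \left(Z I + 27\right) = 3 \left(I Z + 27\right) = 3 \left(27 + I Z\right) = 81 + 3 I Z$)
$\frac{1}{K{\left(-19,-20 \right)} + 222} = \frac{1}{\left(81 + 3 \left(-19\right) \left(-20\right)\right) + 222} = \frac{1}{\left(81 + 1140\right) + 222} = \frac{1}{1221 + 222} = \frac{1}{1443}$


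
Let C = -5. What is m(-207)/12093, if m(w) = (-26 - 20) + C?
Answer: -17/4031 ≈ -0.0042173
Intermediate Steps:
m(w) = -51 (m(w) = (-26 - 20) - 5 = -46 - 5 = -51)
m(-207)/12093 = -51/12093 = -51*1/12093 = -17/4031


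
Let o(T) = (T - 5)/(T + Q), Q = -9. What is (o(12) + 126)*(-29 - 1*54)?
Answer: -31955/3 ≈ -10652.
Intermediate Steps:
o(T) = (-5 + T)/(-9 + T) (o(T) = (T - 5)/(T - 9) = (-5 + T)/(-9 + T))
(o(12) + 126)*(-29 - 1*54) = ((-5 + 12)/(-9 + 12) + 126)*(-29 - 1*54) = (7/3 + 126)*(-29 - 54) = ((⅓)*7 + 126)*(-83) = (7/3 + 126)*(-83) = (385/3)*(-83) = -31955/3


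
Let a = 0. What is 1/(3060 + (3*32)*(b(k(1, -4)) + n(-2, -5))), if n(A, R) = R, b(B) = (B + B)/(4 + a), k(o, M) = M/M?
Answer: 1/2628 ≈ 0.00038052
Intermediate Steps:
k(o, M) = 1
b(B) = B/2 (b(B) = (B + B)/(4 + 0) = (2*B)/4 = (2*B)*(1/4) = B/2)
1/(3060 + (3*32)*(b(k(1, -4)) + n(-2, -5))) = 1/(3060 + (3*32)*((1/2)*1 - 5)) = 1/(3060 + 96*(1/2 - 5)) = 1/(3060 + 96*(-9/2)) = 1/(3060 - 432) = 1/2628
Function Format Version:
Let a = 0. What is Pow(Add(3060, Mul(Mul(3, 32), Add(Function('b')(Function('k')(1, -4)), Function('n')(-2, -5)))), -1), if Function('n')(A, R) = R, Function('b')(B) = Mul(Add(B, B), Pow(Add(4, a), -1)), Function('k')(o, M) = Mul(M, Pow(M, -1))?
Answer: Rational(1, 2628) ≈ 0.00038052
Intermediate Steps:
Function('k')(o, M) = 1
Function('b')(B) = Mul(Rational(1, 2), B) (Function('b')(B) = Mul(Add(B, B), Pow(Add(4, 0), -1)) = Mul(Mul(2, B), Pow(4, -1)) = Mul(Mul(2, B), Rational(1, 4)) = Mul(Rational(1, 2), B))
Pow(Add(3060, Mul(Mul(3, 32), Add(Function('b')(Function('k')(1, -4)), Function('n')(-2, -5)))), -1) = Pow(Add(3060, Mul(Mul(3, 32), Add(Mul(Rational(1, 2), 1), -5))), -1) = Pow(Add(3060, Mul(96, Add(Rational(1, 2), -5))), -1) = Pow(Add(3060, Mul(96, Rational(-9, 2))), -1) = Pow(Add(3060, -432), -1) = Pow(2628, -1) = Rational(1, 2628)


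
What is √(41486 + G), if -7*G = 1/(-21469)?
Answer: √19121642533113/21469 ≈ 203.68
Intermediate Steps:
G = 1/150283 (G = -⅐/(-21469) = -⅐*(-1/21469) = 1/150283 ≈ 6.6541e-6)
√(41486 + G) = √(41486 + 1/150283) = √(6234640539/150283) = √19121642533113/21469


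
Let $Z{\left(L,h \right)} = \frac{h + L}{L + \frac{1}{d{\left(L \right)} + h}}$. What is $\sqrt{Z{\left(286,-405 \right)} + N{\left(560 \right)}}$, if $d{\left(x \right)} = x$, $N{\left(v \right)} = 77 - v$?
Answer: $\frac{10 i \sqrt{5599143193}}{34033} \approx 21.987 i$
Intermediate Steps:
$Z{\left(L,h \right)} = \frac{L + h}{L + \frac{1}{L + h}}$ ($Z{\left(L,h \right)} = \frac{h + L}{L + \frac{1}{L + h}} = \frac{L + h}{L + \frac{1}{L + h}}$)
$\sqrt{Z{\left(286,-405 \right)} + N{\left(560 \right)}} = \sqrt{\frac{286^{2} + \left(-405\right)^{2} + 2 \cdot 286 \left(-405\right)}{1 + 286^{2} + 286 \left(-405\right)} + \left(77 - 560\right)} = \sqrt{\frac{81796 + 164025 - 231660}{1 + 81796 - 115830} + \left(77 - 560\right)} = \sqrt{\frac{1}{-34033} \cdot 14161 - 483} = \sqrt{\left(- \frac{1}{34033}\right) 14161 - 483} = \sqrt{- \frac{14161}{34033} - 483} = \sqrt{- \frac{16452100}{34033}} = \frac{10 i \sqrt{5599143193}}{34033}$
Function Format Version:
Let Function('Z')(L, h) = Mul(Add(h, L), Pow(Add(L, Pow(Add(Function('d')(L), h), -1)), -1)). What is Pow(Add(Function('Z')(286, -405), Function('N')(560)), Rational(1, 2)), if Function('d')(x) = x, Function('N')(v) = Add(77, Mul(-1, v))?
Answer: Mul(Rational(10, 34033), I, Pow(5599143193, Rational(1, 2))) ≈ Mul(21.987, I)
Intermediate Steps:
Function('Z')(L, h) = Mul(Pow(Add(L, Pow(Add(L, h), -1)), -1), Add(L, h)) (Function('Z')(L, h) = Mul(Add(h, L), Pow(Add(L, Pow(Add(L, h), -1)), -1)) = Mul(Add(L, h), Pow(Add(L, Pow(Add(L, h), -1)), -1)) = Mul(Pow(Add(L, Pow(Add(L, h), -1)), -1), Add(L, h)))
Pow(Add(Function('Z')(286, -405), Function('N')(560)), Rational(1, 2)) = Pow(Add(Mul(Pow(Add(1, Pow(286, 2), Mul(286, -405)), -1), Add(Pow(286, 2), Pow(-405, 2), Mul(2, 286, -405))), Add(77, Mul(-1, 560))), Rational(1, 2)) = Pow(Add(Mul(Pow(Add(1, 81796, -115830), -1), Add(81796, 164025, -231660)), Add(77, -560)), Rational(1, 2)) = Pow(Add(Mul(Pow(-34033, -1), 14161), -483), Rational(1, 2)) = Pow(Add(Mul(Rational(-1, 34033), 14161), -483), Rational(1, 2)) = Pow(Add(Rational(-14161, 34033), -483), Rational(1, 2)) = Pow(Rational(-16452100, 34033), Rational(1, 2)) = Mul(Rational(10, 34033), I, Pow(5599143193, Rational(1, 2)))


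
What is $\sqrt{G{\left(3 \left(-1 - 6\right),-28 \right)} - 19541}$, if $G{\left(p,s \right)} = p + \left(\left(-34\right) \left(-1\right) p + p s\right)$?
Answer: $2 i \sqrt{4922} \approx 140.31 i$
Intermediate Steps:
$G{\left(p,s \right)} = 35 p + p s$ ($G{\left(p,s \right)} = p + \left(34 p + p s\right) = 35 p + p s$)
$\sqrt{G{\left(3 \left(-1 - 6\right),-28 \right)} - 19541} = \sqrt{3 \left(-1 - 6\right) \left(35 - 28\right) - 19541} = \sqrt{3 \left(-7\right) 7 - 19541} = \sqrt{\left(-21\right) 7 - 19541} = \sqrt{-147 - 19541} = \sqrt{-19688} = 2 i \sqrt{4922}$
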